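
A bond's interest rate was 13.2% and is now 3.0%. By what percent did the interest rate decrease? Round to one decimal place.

The change is 3.0 − 13.2 = -10.2 percentage points.
Relative to the original 13.2%, that is -10.2 ÷ 13.2 ≈ -77.3%.
So the interest rate fell by 77.3%.

77.3%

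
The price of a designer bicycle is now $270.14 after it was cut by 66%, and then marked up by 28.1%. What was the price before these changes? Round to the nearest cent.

$620.24

The overall multiplier applied was 0.34 × 1.281 = 0.43554.
So the original price was $270.14 ÷ 0.43554 ≈ $620.24.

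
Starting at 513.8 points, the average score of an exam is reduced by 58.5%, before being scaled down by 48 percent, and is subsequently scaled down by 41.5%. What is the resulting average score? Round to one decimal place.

64.9 points

Each change multiplies by a factor: 0.415 × 0.52 × 0.585 = 0.126243.
513.8 × 0.126243 = 64.8636534 ≈ 64.9.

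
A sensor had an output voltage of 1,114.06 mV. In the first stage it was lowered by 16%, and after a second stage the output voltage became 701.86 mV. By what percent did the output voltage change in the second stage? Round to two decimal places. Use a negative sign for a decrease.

-25.00%

After the first stage: 1,114.06 × 0.84 = 935.8104.
Second-stage multiplier: 701.86 ÷ 935.8104 ≈ 0.750002.
That is a change of -25.00%.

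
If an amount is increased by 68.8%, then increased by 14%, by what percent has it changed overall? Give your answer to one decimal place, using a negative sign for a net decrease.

92.4%

The combined multiplier is 1.688 × 1.14 = 1.92432.
That corresponds to an increase of 92.4%.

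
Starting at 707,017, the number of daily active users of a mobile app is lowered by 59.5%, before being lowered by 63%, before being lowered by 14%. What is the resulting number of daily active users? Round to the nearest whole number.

91,114

Apply the 59.5% decrease: 707,017 × 0.405 = 286341.885.
63% decrease: 286341.885 × 0.37 = 105946.49745.
Apply the 14% decrease: 105946.49745 × 0.86 = 91113.987807 ≈ 91,114.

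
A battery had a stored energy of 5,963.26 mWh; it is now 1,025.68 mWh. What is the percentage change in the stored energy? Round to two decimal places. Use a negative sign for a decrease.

Change: 1,025.68 − 5,963.26 = -4,937.58.
Relative to the original: -4,937.58 ÷ 5,963.26 ≈ -82.80%.

-82.80%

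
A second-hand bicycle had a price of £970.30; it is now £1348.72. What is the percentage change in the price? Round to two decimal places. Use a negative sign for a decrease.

Change: £1348.72 − £970.30 = £378.42.
Relative to the original: £378.42 ÷ £970.30 ≈ 39.00%.

39.00%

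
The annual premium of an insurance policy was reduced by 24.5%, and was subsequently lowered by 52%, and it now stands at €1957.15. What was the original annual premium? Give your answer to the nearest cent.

The overall multiplier applied was 0.755 × 0.48 = 0.3624.
So the original annual premium was €1957.15 ÷ 0.3624 ≈ €5400.52.

€5400.52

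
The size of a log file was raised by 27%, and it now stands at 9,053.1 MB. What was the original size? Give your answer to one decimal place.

7,128.4 MB

The overall multiplier applied was 1.27.
So the original size was 9,053.1 ÷ 1.27 ≈ 7,128.4 MB.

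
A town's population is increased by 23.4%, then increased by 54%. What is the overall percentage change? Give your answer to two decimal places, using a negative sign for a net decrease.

90.04%

The combined multiplier is 1.234 × 1.54 = 1.90036.
That corresponds to an increase of 90.04%.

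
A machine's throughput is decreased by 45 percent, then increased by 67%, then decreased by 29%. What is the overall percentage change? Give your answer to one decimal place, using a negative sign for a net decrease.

-34.8%

A 45% decrease multiplies by 0.55.
Then a 67% increase: 0.55 × 1.67 = 0.9185.
Then a 29% decrease: 0.9185 × 0.71 = 0.652135.
Overall factor 0.652135, i.e. -34.8%.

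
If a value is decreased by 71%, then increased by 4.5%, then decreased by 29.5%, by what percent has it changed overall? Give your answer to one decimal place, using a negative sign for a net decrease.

The combined multiplier is 0.29 × 1.045 × 0.705 = 0.21365025.
That corresponds to a decrease of 78.6%.

-78.6%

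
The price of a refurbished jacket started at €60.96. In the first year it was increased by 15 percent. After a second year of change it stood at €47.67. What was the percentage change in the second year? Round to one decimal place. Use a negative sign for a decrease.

-32.0%

After the first year: €60.96 × 1.15 = €70.104.
Second-year multiplier: €47.67 ÷ €70.104 ≈ 0.67999.
That is a change of -32.0%.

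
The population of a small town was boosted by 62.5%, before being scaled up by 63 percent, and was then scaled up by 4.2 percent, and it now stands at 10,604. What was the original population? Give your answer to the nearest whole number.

Undoing the 4.2% increase: 10,604 ÷ 1.042 ≈ 10176.583493.
Undoing the 63% increase: 10176.583493 ÷ 1.63 ≈ 6243.302756.
Undoing the 62.5% increase: 6243.302756 ÷ 1.625 ≈ 3,842.

3,842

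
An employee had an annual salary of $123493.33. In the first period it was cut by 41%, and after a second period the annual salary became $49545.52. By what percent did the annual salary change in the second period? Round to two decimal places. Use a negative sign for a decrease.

After the first period: $123493.33 × 0.59 = $72861.0647.
Second-period multiplier: $49545.52 ÷ $72861.0647 ≈ 0.68.
That is a change of -32.00%.

-32.00%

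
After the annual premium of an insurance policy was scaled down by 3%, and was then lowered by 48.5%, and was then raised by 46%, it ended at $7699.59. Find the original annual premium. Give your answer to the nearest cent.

Undoing the 46% increase: $7699.59 ÷ 1.46 ≈ $5273.691781.
Undoing the 48.5% decrease: $5273.691781 ÷ 0.515 ≈ $10240.178216.
Undoing the 3% decrease: $10240.178216 ÷ 0.97 ≈ $10556.88.

$10556.88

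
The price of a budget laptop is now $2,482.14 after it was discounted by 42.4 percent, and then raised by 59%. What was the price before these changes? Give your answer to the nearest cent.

The overall multiplier applied was 0.576 × 1.59 = 0.91584.
So the original price was $2,482.14 ÷ 0.91584 ≈ $2,710.23.

$2,710.23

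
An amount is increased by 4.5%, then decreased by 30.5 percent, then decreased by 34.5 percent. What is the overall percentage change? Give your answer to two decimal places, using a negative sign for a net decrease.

-52.43%

The combined multiplier is 1.045 × 0.695 × 0.655 = 0.475710125.
That corresponds to a decrease of 52.43%.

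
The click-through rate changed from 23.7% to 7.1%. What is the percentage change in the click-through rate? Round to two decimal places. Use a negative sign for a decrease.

-70.04%

The change is 7.1 − 23.7 = -16.6 percentage points.
Relative to the original 23.7%, that is -16.6 ÷ 23.7 ≈ -70.04%.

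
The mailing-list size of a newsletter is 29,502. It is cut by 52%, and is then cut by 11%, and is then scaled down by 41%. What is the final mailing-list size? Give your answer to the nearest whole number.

7,436

52% decrease: 29,502 × 0.48 = 14160.96.
Apply the 11% decrease: 14160.96 × 0.89 = 12603.2544.
After the 41% decrease: 12603.2544 × 0.59 = 7435.920096 ≈ 7,436.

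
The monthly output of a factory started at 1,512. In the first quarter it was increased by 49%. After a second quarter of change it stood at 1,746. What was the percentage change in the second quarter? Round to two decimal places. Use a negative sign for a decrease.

After the first quarter: 1,512 × 1.49 = 2252.88.
Second-quarter multiplier: 1,746 ÷ 2252.88 ≈ 0.775008.
That is a change of -22.50%.

-22.50%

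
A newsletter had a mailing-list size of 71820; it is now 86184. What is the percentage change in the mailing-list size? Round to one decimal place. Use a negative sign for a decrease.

20.0%

Change: 86184 − 71820 = 14364.
Relative to the original: 14364 ÷ 71820 = 20.0%.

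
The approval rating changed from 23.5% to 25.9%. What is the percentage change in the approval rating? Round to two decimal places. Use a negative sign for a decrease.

10.21%

The change is 25.9 − 23.5 = 2.4 percentage points.
Relative to the original 23.5%, that is 2.4 ÷ 23.5 ≈ 10.21%.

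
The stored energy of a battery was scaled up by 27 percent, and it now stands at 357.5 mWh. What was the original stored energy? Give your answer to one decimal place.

281.5 mWh

The overall multiplier applied was 1.27.
So the original stored energy was 357.5 ÷ 1.27 ≈ 281.5 mWh.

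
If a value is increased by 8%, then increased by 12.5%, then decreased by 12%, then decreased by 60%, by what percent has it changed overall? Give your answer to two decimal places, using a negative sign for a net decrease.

-57.23%

The combined multiplier is 1.08 × 1.125 × 0.88 × 0.4 = 0.42768.
That corresponds to a decrease of 57.23%.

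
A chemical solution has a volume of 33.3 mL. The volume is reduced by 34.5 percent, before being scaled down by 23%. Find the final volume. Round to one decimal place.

Each change multiplies by a factor: 0.655 × 0.77 = 0.50435.
33.3 × 0.50435 = 16.794855 ≈ 16.8.

16.8 mL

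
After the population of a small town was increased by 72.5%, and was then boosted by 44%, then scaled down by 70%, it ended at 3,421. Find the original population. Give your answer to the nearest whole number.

The overall multiplier applied was 1.725 × 1.44 × 0.3 = 0.7452.
So the original population was 3,421 ÷ 0.7452 ≈ 4,591.

4,591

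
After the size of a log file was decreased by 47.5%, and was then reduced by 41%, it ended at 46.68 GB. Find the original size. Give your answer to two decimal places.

150.70 GB

The overall multiplier applied was 0.525 × 0.59 = 0.30975.
So the original size was 46.68 ÷ 0.30975 ≈ 150.70 GB.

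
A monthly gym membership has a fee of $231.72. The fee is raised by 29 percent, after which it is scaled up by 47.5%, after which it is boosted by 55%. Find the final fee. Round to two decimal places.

$683.40

Apply the 29% increase: $231.72 × 1.29 = $298.9188.
After the 47.5% increase: $298.9188 × 1.475 = $440.90523.
55% increase: $440.90523 × 1.55 = $683.4031065 ≈ $683.40.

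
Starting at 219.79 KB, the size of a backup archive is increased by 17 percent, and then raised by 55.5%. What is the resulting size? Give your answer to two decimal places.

399.87 KB

Each change multiplies by a factor: 1.17 × 1.555 = 1.81935.
219.79 × 1.81935 = 399.8749365 ≈ 399.87.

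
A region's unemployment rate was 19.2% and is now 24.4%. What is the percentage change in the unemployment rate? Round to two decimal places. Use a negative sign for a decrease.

The change is 24.4 − 19.2 = 5.2 percentage points.
Relative to the original 19.2%, that is 5.2 ÷ 19.2 ≈ 27.08%.

27.08%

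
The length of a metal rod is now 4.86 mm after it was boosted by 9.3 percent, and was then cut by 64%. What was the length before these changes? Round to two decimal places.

Undoing the 64% decrease: 4.86 ÷ 0.36 = 13.5.
Undoing the 9.3% increase: 13.5 ÷ 1.093 ≈ 12.35 mm.

12.35 mm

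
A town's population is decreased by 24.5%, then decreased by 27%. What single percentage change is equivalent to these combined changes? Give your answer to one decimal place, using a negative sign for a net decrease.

A 24.5% decrease multiplies by 0.755.
Then a 27% decrease: 0.755 × 0.73 = 0.55115.
Overall factor 0.55115, i.e. -44.9%.

-44.9%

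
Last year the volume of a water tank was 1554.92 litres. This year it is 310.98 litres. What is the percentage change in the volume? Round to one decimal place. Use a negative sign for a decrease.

Change: 310.98 − 1554.92 = -1243.94.
Relative to the original: -1243.94 ÷ 1554.92 ≈ -80.0%.

-80.0%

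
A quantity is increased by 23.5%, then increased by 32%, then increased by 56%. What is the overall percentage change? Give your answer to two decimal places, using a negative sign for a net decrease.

A 23.5% increase multiplies by 1.235.
Then a 32% increase: 1.235 × 1.32 = 1.6302.
Then a 56% increase: 1.6302 × 1.56 = 2.543112.
Overall factor 2.543112, i.e. 154.31%.

154.31%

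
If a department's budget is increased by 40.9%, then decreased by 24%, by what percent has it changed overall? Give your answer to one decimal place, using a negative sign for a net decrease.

7.1%

A 40.9% increase multiplies by 1.409.
Then a 24% decrease: 1.409 × 0.76 = 1.07084.
Overall factor 1.07084, i.e. 7.1%.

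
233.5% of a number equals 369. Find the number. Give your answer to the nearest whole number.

158

369 ÷ 2.335 ≈ 158.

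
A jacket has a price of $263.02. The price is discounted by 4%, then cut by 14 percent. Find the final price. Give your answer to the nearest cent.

$217.15

Each change multiplies by a factor: 0.96 × 0.86 = 0.8256.
$263.02 × 0.8256 = $217.149312 ≈ $217.15.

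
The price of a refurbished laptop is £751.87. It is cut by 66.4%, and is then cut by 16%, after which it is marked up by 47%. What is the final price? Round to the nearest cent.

Each change multiplies by a factor: 0.336 × 0.84 × 1.47 = 0.4148928.
£751.87 × 0.4148928 = £311.945449536 ≈ £311.95.

£311.95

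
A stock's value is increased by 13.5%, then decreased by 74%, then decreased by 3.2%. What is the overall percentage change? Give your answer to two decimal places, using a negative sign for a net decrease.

-71.43%

The combined multiplier is 1.135 × 0.26 × 0.968 = 0.2856568.
That corresponds to a decrease of 71.43%.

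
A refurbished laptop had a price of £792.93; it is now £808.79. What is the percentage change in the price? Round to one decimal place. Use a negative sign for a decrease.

Change: £808.79 − £792.93 = £15.86.
Relative to the original: £15.86 ÷ £792.93 ≈ 2.0%.

2.0%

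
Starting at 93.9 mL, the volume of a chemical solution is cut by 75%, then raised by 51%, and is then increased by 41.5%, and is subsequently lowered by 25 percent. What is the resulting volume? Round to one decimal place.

37.6 mL

Apply the 75% decrease: 93.9 × 0.25 = 23.475.
51% increase: 23.475 × 1.51 = 35.44725.
41.5% increase: 35.44725 × 1.415 = 50.15785875.
25% decrease: 50.15785875 × 0.75 = 37.6183940625 ≈ 37.6.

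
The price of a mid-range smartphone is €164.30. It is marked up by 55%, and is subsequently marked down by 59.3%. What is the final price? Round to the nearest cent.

Each change multiplies by a factor: 1.55 × 0.407 = 0.63085.
€164.30 × 0.63085 = €103.648655 ≈ €103.65.

€103.65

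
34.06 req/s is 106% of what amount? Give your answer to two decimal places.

32.13 req/s

34.06 req/s ÷ 1.06 ≈ 32.13 req/s.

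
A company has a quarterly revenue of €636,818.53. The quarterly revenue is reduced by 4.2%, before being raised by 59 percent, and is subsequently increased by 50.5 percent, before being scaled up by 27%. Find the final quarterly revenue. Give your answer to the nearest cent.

After the 4.2% decrease: €636,818.53 × 0.958 = €610072.15174.
Apply the 59% increase: €610072.15174 × 1.59 = €970014.7212666.
Apply the 50.5% increase: €970014.7212666 × 1.505 = €1459872.155506233.
After the 27% increase: €1459872.155506233 × 1.27 = €1854037.63749291591 ≈ €1,854,037.64.

€1,854,037.64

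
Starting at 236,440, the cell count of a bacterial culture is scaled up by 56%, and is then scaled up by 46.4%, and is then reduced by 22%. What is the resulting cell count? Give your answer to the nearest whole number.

Each change multiplies by a factor: 1.56 × 1.464 × 0.78 = 1.7813952.
236,440 × 1.7813952 = 421193.081088 ≈ 421,193.

421,193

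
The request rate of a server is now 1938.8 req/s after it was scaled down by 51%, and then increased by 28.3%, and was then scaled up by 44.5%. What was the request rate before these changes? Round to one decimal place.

2134.2 req/s

Undoing the 44.5% increase: 1938.8 ÷ 1.445 ≈ 1341.730104.
Undoing the 28.3% increase: 1341.730104 ÷ 1.283 ≈ 1045.775607.
Undoing the 51% decrease: 1045.775607 ÷ 0.49 ≈ 2134.2 req/s.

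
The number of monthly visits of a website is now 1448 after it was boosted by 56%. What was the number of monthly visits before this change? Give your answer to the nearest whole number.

The overall multiplier applied was 1.56.
So the original number of monthly visits was 1448 ÷ 1.56 ≈ 928.

928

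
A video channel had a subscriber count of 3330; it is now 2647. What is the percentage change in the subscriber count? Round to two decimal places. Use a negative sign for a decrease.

-20.51%

Change: 2647 − 3330 = -683.
Relative to the original: -683 ÷ 3330 ≈ -20.51%.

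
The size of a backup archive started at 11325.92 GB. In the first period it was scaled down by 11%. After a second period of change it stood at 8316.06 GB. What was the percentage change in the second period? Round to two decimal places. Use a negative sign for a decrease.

After the first period: 11325.92 × 0.89 = 10080.0688.
Second-period multiplier: 8316.06 ÷ 10080.0688 ≈ 0.825.
That is a change of -17.50%.

-17.50%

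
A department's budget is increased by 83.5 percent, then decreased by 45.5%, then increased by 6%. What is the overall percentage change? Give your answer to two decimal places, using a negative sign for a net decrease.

6.01%

The combined multiplier is 1.835 × 0.545 × 1.06 = 1.0600795.
That corresponds to an increase of 6.01%.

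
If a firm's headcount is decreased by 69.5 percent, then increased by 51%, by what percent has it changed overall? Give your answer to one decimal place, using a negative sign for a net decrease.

A 69.5% decrease multiplies by 0.305.
Then a 51% increase: 0.305 × 1.51 = 0.46055.
Overall factor 0.46055, i.e. -53.9%.

-53.9%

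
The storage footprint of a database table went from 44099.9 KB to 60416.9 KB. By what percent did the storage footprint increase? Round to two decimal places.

37.00%

Change: 60416.9 − 44099.9 = 16317.0.
Relative to the original: 16317.0 ÷ 44099.9 ≈ 37.00%.
So the storage footprint increased by 37.00%.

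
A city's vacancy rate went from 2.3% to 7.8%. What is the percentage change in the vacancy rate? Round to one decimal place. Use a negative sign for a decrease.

The change is 7.8 − 2.3 = 5.5 percentage points.
Relative to the original 2.3%, that is 5.5 ÷ 2.3 ≈ 239.1%.

239.1%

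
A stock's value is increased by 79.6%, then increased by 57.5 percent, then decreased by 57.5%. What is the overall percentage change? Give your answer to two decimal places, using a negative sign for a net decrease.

The combined multiplier is 1.796 × 1.575 × 0.425 = 1.2021975.
That corresponds to an increase of 20.22%.

20.22%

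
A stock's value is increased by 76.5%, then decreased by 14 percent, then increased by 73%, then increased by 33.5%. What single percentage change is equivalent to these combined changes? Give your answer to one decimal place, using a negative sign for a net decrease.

The combined multiplier is 1.765 × 0.86 × 1.73 × 1.335 = 3.505665945.
That corresponds to an increase of 250.6%.

250.6%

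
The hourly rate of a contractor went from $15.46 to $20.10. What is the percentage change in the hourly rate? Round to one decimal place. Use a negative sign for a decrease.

Change: $20.10 − $15.46 = $4.64.
Relative to the original: $4.64 ÷ $15.46 ≈ 30.0%.

30.0%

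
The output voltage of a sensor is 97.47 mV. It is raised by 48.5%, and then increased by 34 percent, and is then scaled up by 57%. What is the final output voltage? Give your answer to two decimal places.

304.51 mV

Each change multiplies by a factor: 1.485 × 1.34 × 1.57 = 3.124143.
97.47 × 3.124143 = 304.51021821 ≈ 304.51.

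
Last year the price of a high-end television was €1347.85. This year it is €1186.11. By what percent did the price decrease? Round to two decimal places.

Change: €1186.11 − €1347.85 = -€161.74.
Relative to the original: -€161.74 ÷ €1347.85 ≈ -12.00%.
So the price decreased by 12.00%.

12.00%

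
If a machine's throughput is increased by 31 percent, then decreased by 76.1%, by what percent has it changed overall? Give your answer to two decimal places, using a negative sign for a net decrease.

A 31% increase multiplies by 1.31.
Then a 76.1% decrease: 1.31 × 0.239 = 0.31309.
Overall factor 0.31309, i.e. -68.69%.

-68.69%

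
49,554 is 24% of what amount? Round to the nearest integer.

206,475

49,554 ÷ 0.24 = 206,475.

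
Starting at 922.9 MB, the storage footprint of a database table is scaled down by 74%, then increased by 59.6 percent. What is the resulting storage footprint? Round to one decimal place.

Each change multiplies by a factor: 0.26 × 1.596 = 0.41496.
922.9 × 0.41496 = 382.966584 ≈ 383.0.

383.0 MB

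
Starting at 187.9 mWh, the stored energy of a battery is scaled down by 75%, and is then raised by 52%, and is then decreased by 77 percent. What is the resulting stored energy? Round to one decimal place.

Each change multiplies by a factor: 0.25 × 1.52 × 0.23 = 0.0874.
187.9 × 0.0874 = 16.42246 ≈ 16.4.

16.4 mWh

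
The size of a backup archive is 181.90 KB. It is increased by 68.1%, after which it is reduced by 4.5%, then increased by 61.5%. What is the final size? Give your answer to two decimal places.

After the 68.1% increase: 181.90 × 1.681 = 305.7739.
4.5% decrease: 305.7739 × 0.955 = 292.0140745.
61.5% increase: 292.0140745 × 1.615 = 471.6027303175 ≈ 471.60.

471.60 KB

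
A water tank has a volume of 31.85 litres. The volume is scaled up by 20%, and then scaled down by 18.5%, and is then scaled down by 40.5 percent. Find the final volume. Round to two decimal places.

After the 20% increase: 31.85 × 1.2 = 38.22.
18.5% decrease: 38.22 × 0.815 = 31.1493.
After the 40.5% decrease: 31.1493 × 0.595 = 18.5338335 ≈ 18.53.

18.53 litres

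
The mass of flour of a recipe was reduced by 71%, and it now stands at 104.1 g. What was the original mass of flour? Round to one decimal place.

The overall multiplier applied was 0.29.
So the original mass of flour was 104.1 ÷ 0.29 ≈ 359.0 g.

359.0 g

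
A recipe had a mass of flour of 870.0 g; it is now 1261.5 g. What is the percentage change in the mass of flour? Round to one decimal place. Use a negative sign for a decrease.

45.0%

Change: 1261.5 − 870.0 = 391.5.
Relative to the original: 391.5 ÷ 870.0 = 45.0%.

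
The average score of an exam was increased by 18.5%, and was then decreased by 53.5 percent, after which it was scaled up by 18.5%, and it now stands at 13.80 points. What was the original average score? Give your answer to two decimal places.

21.13 points

Undoing the 18.5% increase: 13.80 ÷ 1.185 ≈ 11.64557.
Undoing the 53.5% decrease: 11.64557 ÷ 0.465 ≈ 25.044237.
Undoing the 18.5% increase: 25.044237 ÷ 1.185 ≈ 21.13 points.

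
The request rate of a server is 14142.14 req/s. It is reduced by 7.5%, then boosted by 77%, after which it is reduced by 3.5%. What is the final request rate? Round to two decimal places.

After the 7.5% decrease: 14142.14 × 0.925 = 13081.4795.
Apply the 77% increase: 13081.4795 × 1.77 = 23154.218715.
After the 3.5% decrease: 23154.218715 × 0.965 = 22343.821059975 ≈ 22343.82.

22343.82 req/s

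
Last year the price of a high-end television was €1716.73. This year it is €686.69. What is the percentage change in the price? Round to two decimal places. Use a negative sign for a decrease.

-60.00%

Change: €686.69 − €1716.73 = -€1030.04.
Relative to the original: -€1030.04 ÷ €1716.73 ≈ -60.00%.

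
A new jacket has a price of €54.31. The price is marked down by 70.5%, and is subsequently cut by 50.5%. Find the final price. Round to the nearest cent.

After the 70.5% decrease: €54.31 × 0.295 = €16.02145.
Apply the 50.5% decrease: €16.02145 × 0.495 = €7.93061775 ≈ €7.93.

€7.93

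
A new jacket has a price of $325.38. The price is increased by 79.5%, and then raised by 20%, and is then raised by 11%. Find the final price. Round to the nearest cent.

$777.96

Apply the 79.5% increase: $325.38 × 1.795 = $584.0571.
After the 20% increase: $584.0571 × 1.2 = $700.86852.
11% increase: $700.86852 × 1.11 = $777.9640572 ≈ $777.96.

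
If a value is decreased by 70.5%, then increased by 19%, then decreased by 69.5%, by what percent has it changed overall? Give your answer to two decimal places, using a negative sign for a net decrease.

The combined multiplier is 0.295 × 1.19 × 0.305 = 0.10707025.
That corresponds to a decrease of 89.29%.

-89.29%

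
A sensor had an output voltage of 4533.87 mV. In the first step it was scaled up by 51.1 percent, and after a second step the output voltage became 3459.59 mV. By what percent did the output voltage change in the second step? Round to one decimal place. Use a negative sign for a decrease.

-49.5%

After the first step: 4533.87 × 1.511 = 6850.67757.
Second-step multiplier: 3459.59 ÷ 6850.67757 ≈ 0.505.
That is a change of -49.5%.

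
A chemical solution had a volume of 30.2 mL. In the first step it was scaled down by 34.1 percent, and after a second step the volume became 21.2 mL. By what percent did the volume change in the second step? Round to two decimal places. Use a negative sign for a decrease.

After the first step: 30.2 × 0.659 = 19.9018.
Second-step multiplier: 21.2 ÷ 19.9018 ≈ 1.06523.
That is a change of 6.52%.

6.52%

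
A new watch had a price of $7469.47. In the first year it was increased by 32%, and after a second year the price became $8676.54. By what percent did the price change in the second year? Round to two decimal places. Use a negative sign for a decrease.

After the first year: $7469.47 × 1.32 = $9859.7004.
Second-year multiplier: $8676.54 ÷ $9859.7004 ≈ 0.88.
That is a change of -12.00%.

-12.00%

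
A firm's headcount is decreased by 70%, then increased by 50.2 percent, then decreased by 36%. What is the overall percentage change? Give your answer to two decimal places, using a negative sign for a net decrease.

A 70% decrease multiplies by 0.3.
Then a 50.2% increase: 0.3 × 1.502 = 0.4506.
Then a 36% decrease: 0.4506 × 0.64 = 0.288384.
Overall factor 0.288384, i.e. -71.16%.

-71.16%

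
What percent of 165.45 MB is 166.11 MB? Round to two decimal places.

100.40%

166.11 MB ÷ 165.45 MB ≈ 100.40%.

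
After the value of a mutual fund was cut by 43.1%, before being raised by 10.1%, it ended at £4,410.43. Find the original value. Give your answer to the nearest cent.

£7,040.14

Undoing the 10.1% increase: £4,410.43 ÷ 1.101 ≈ £4005.840145.
Undoing the 43.1% decrease: £4005.840145 ÷ 0.569 ≈ £7,040.14.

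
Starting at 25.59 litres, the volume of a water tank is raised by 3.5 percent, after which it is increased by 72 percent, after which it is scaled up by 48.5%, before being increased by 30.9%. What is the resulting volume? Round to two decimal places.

88.55 litres

Apply the 3.5% increase: 25.59 × 1.035 = 26.48565.
After the 72% increase: 26.48565 × 1.72 = 45.555318.
48.5% increase: 45.555318 × 1.485 = 67.64964723.
Apply the 30.9% increase: 67.64964723 × 1.309 = 88.55338822407 ≈ 88.55.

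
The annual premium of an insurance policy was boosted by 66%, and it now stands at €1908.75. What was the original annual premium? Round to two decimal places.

The overall multiplier applied was 1.66.
So the original annual premium was €1908.75 ÷ 1.66 ≈ €1149.85.

€1149.85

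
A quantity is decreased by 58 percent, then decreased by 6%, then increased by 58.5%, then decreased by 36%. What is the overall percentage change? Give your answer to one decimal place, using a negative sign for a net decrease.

A 58% decrease multiplies by 0.42.
Then a 6% decrease: 0.42 × 0.94 = 0.3948.
Then a 58.5% increase: 0.3948 × 1.585 = 0.625758.
Then a 36% decrease: 0.625758 × 0.64 = 0.40048512.
Overall factor 0.40048512, i.e. -60.0%.

-60.0%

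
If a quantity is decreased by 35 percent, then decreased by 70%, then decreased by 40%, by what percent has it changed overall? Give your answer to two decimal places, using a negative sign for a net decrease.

The combined multiplier is 0.65 × 0.3 × 0.6 = 0.117.
That corresponds to a decrease of 88.30%.

-88.30%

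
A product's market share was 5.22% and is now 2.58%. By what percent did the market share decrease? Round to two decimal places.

The change is 2.58 − 5.22 = -2.64 percentage points.
Relative to the original 5.22%, that is -2.64 ÷ 5.22 ≈ -50.57%.
So the market share fell by 50.57%.

50.57%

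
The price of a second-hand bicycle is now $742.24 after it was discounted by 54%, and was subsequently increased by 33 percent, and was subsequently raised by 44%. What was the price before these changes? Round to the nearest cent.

$842.50

The overall multiplier applied was 0.46 × 1.33 × 1.44 = 0.880992.
So the original price was $742.24 ÷ 0.880992 ≈ $842.50.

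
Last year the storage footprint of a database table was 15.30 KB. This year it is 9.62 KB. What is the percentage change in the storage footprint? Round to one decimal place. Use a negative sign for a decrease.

Change: 9.62 − 15.30 = -5.68.
Relative to the original: -5.68 ÷ 15.30 ≈ -37.1%.

-37.1%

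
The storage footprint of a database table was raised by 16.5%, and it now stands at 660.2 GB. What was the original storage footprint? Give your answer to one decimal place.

The overall multiplier applied was 1.165.
So the original storage footprint was 660.2 ÷ 1.165 ≈ 566.7 GB.

566.7 GB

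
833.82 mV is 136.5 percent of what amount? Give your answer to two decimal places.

833.82 mV ÷ 1.365 ≈ 610.86 mV.

610.86 mV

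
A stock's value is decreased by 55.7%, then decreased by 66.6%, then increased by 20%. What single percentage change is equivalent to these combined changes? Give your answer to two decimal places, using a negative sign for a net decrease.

-82.24%

The combined multiplier is 0.443 × 0.334 × 1.2 = 0.1775544.
That corresponds to a decrease of 82.24%.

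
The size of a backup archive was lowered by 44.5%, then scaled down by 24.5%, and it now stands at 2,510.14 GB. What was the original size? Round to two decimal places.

5,990.43 GB

Undoing the 24.5% decrease: 2,510.14 ÷ 0.755 ≈ 3324.688742.
Undoing the 44.5% decrease: 3324.688742 ÷ 0.555 ≈ 5,990.43 GB.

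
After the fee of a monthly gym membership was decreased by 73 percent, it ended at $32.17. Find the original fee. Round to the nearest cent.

$119.15

The overall multiplier applied was 0.27.
So the original fee was $32.17 ÷ 0.27 ≈ $119.15.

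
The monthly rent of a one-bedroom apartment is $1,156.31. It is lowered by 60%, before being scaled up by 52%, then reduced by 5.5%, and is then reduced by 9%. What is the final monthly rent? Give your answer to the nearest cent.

$604.58

Apply the 60% decrease: $1,156.31 × 0.4 = $462.524.
After the 52% increase: $462.524 × 1.52 = $703.03648.
After the 5.5% decrease: $703.03648 × 0.945 = $664.3694736.
Apply the 9% decrease: $664.3694736 × 0.91 = $604.576220976 ≈ $604.58.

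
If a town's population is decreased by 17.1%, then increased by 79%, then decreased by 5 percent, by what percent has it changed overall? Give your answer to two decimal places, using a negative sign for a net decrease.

The combined multiplier is 0.829 × 1.79 × 0.95 = 1.4097145.
That corresponds to an increase of 40.97%.

40.97%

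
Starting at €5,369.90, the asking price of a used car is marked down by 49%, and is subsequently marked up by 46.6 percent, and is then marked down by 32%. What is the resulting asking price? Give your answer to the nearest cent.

€2,730.10

Apply the 49% decrease: €5,369.90 × 0.51 = €2738.649.
After the 46.6% increase: €2738.649 × 1.466 = €4014.859434.
32% decrease: €4014.859434 × 0.68 = €2730.10441512 ≈ €2,730.10.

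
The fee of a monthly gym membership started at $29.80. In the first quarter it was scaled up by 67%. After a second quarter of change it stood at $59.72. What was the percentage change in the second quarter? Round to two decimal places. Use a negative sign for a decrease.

20.00%

After the first quarter: $29.80 × 1.67 = $49.766.
Second-quarter multiplier: $59.72 ÷ $49.766 ≈ 1.200016.
That is a change of 20.00%.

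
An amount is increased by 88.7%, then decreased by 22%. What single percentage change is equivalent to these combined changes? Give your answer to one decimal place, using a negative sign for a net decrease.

An 88.7% increase multiplies by 1.887.
Then a 22% decrease: 1.887 × 0.78 = 1.47186.
Overall factor 1.47186, i.e. 47.2%.

47.2%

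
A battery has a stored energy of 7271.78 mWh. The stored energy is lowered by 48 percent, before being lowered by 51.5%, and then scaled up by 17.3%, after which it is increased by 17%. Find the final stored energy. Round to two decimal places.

2516.92 mWh

Each change multiplies by a factor: 0.52 × 0.485 × 1.173 × 1.17 = 0.346121802.
7271.78 × 0.346121802 = 2516.92159734756 ≈ 2516.92.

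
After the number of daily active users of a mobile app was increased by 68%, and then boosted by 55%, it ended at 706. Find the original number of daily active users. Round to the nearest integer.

271

Undoing the 55% increase: 706 ÷ 1.55 ≈ 455.483871.
Undoing the 68% increase: 455.483871 ÷ 1.68 ≈ 271.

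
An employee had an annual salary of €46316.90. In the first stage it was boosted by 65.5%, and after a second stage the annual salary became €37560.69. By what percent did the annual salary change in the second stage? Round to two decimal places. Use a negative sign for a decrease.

-51.00%

After the first stage: €46316.90 × 1.655 = €76654.4695.
Second-stage multiplier: €37560.69 ÷ €76654.4695 ≈ 0.49.
That is a change of -51.00%.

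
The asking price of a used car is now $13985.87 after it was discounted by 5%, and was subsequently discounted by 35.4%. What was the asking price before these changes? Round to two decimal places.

$22789.42

Undoing the 35.4% decrease: $13985.87 ÷ 0.646 ≈ $21649.95356.
Undoing the 5% decrease: $21649.95356 ÷ 0.95 ≈ $22789.42.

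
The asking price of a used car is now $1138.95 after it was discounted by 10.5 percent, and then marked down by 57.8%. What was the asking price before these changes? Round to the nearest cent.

The overall multiplier applied was 0.895 × 0.422 = 0.37769.
So the original asking price was $1138.95 ÷ 0.37769 ≈ $3015.57.

$3015.57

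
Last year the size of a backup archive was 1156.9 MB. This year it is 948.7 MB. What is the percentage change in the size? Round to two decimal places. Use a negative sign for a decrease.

-18.00%

Change: 948.7 − 1156.9 = -208.2.
Relative to the original: -208.2 ÷ 1156.9 ≈ -18.00%.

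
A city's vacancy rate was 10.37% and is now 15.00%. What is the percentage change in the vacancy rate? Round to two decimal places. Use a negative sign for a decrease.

The change is 15.00 − 10.37 = 4.63 percentage points.
Relative to the original 10.37%, that is 4.63 ÷ 10.37 ≈ 44.65%.

44.65%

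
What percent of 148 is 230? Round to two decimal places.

155.41%

230 ÷ 148 ≈ 155.41%.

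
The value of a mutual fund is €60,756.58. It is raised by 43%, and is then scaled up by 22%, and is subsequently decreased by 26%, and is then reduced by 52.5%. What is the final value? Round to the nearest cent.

43% increase: €60,756.58 × 1.43 = €86881.9094.
After the 22% increase: €86881.9094 × 1.22 = €105995.929468.
Apply the 26% decrease: €105995.929468 × 0.74 = €78436.98780632.
After the 52.5% decrease: €78436.98780632 × 0.475 = €37257.569208002 ≈ €37,257.57.

€37,257.57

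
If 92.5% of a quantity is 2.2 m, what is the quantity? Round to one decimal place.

2.4 m

2.2 m ÷ 0.925 ≈ 2.4 m.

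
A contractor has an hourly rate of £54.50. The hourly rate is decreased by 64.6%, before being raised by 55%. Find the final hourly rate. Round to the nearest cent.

£29.90

After the 64.6% decrease: £54.50 × 0.354 = £19.293.
After the 55% increase: £19.293 × 1.55 = £29.90415 ≈ £29.90.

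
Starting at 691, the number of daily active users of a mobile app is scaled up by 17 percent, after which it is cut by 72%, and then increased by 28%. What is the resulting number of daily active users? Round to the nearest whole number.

290

17% increase: 691 × 1.17 = 808.47.
Apply the 72% decrease: 808.47 × 0.28 = 226.3716.
After the 28% increase: 226.3716 × 1.28 = 289.755648 ≈ 290.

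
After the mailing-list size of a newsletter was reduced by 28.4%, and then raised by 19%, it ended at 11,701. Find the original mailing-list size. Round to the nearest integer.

13,733

The overall multiplier applied was 0.716 × 1.19 = 0.85204.
So the original mailing-list size was 11,701 ÷ 0.85204 ≈ 13,733.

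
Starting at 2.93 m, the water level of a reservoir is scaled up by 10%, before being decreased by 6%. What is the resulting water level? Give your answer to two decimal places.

After the 10% increase: 2.93 × 1.1 = 3.223.
After the 6% decrease: 3.223 × 0.94 = 3.02962 ≈ 3.03.

3.03 m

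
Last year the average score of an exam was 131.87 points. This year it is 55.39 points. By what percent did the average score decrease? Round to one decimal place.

58.0%

Change: 55.39 − 131.87 = -76.48.
Relative to the original: -76.48 ÷ 131.87 ≈ -58.0%.
So the average score decreased by 58.0%.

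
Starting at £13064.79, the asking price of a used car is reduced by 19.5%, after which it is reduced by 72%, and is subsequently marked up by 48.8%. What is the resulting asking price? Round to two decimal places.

Each change multiplies by a factor: 0.805 × 0.28 × 1.488 = 0.3353952.
£13064.79 × 0.3353952 = £4381.867855008 ≈ £4381.87.

£4381.87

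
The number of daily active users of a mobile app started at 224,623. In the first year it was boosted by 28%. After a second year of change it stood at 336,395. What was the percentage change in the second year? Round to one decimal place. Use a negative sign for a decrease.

After the first year: 224,623 × 1.28 = 287517.44.
Second-year multiplier: 336,395 ÷ 287517.44 ≈ 1.17.
That is a change of 17.0%.

17.0%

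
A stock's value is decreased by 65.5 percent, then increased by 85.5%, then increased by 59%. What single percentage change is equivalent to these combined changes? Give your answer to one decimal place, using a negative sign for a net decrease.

The combined multiplier is 0.345 × 1.855 × 1.59 = 1.01756025.
That corresponds to an increase of 1.8%.

1.8%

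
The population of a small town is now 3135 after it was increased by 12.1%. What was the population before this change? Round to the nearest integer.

2797

The overall multiplier applied was 1.121.
So the original population was 3135 ÷ 1.121 ≈ 2797.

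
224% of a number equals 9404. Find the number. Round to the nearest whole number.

9404 ÷ 2.24 ≈ 4198.

4198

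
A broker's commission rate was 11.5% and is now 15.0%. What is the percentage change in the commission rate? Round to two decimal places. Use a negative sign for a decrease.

30.43%

The change is 15.0 − 11.5 = 3.5 percentage points.
Relative to the original 11.5%, that is 3.5 ÷ 11.5 ≈ 30.43%.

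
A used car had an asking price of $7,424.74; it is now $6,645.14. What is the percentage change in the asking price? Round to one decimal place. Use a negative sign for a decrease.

-10.5%

Change: $6,645.14 − $7,424.74 = -$779.60.
Relative to the original: -$779.60 ÷ $7,424.74 ≈ -10.5%.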